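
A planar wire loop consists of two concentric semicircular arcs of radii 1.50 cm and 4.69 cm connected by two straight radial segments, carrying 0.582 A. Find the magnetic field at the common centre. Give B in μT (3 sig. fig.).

The radial connectors point toward the centre, so dl × r̂ = 0 and they contribute nothing.
Each semicircle gives μ₀I/(4R): inner arc 1.22×10⁻⁵ T, outer arc 3.90×10⁻⁶ T.
The two arcs carry current in opposite angular senses, so their fields oppose: B = |1.22×10⁻⁵ − 3.90×10⁻⁶| = 8.29×10⁻⁶ T.

B ≈ 8.29 μT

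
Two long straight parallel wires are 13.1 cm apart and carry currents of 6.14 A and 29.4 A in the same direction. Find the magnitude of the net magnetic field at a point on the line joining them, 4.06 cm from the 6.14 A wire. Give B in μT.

B ≈ 34.8 μT

Each long wire gives B = μ₀I/(2πd). Distances are d₁ = 0.0406 m and d₂ = 0.0904 m.
B₁ = 3.02×10⁻⁵ T, B₂ = 6.50×10⁻⁵ T.
Between parallel currents the two contributions point in opposite directions, so they subtract. B = |B₁ − B₂| = |3.02×10⁻⁵ − 6.50×10⁻⁵| = 3.48×10⁻⁵ T.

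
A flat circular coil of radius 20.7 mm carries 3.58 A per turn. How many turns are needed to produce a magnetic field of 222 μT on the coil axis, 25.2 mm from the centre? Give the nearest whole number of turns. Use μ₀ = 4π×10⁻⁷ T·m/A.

For an N-turn coil, B = Nμ₀IR²/[2(R²+z²)^(3/2)]. A single turn gives B₁ = 2.78×10⁻⁵ T with R = 0.0207 m, z = 0.0252 m.
N = B/B₁ = 2.22×10⁻⁴ / 2.78×10⁻⁵ = 7.99.

N = 8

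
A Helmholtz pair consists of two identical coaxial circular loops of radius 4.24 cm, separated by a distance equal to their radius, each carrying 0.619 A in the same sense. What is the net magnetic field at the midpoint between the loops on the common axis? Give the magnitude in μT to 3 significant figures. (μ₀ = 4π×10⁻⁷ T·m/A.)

B ≈ 13.1 μT

Each loop contributes B = μ₀IR²/[2(R²+z²)^(3/2)] on the axis, with z measured from that loop.
Loop 1 (z = 0.0212 m): B₁ = 6.56×10⁻⁶ T. Loop 2 (z = 0.0212 m): B₂ = 6.56×10⁻⁶ T.
The fields add: B = B₁ + B₂ = 1.31×10⁻⁵ T.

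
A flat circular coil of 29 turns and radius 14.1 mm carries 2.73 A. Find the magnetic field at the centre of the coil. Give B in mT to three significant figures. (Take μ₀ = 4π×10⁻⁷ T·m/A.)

For an N-turn flat coil, B = Nμ₀I/(2R) with R = 0.0141 m.
B = 29 × 1.22×10⁻⁴ T = 3.53×10⁻³ T.

B ≈ 3.53 mT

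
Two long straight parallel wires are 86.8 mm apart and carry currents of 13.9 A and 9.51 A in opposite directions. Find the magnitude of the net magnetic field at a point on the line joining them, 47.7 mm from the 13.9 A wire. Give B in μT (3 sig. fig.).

B ≈ 107 μT

Each long wire gives B = μ₀I/(2πd). Distances are d₁ = 0.0477 m and d₂ = 0.0391 m.
B₁ = 5.83×10⁻⁵ T, B₂ = 4.86×10⁻⁵ T.
Between antiparallel currents both contributions point the same way, so they add. B = B₁ + B₂ = 5.83×10⁻⁵ + 4.86×10⁻⁵ = 1.07×10⁻⁴ T.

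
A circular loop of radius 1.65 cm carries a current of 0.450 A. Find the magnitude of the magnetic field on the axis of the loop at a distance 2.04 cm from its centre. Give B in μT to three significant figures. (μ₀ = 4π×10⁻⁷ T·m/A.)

On the axis of a circular loop, B = μ₀IR² / [2(R²+z²)^(3/2)].
R² + z² = (0.0165)² + (0.0204)² = 0.0006884 m², and (R²+z²)^(3/2) = 1.81×10⁻⁵ m³.
B = (4π×10⁻⁷ × 0.450 × 0.0002723) / (2 × 1.81×10⁻⁵) = 4.26×10⁻⁶ T.

B ≈ 4.26 μT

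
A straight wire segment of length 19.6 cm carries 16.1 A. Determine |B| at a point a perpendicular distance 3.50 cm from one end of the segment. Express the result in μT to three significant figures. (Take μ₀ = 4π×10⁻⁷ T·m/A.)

For a finite straight segment, B = (μ₀I/4πd)(sinθ₁ + sinθ₂), where θ₁, θ₂ are the angles from the perpendicular to each end.
The perpendicular foot is at one end, so the two end-offsets along the wire are 0 and L = 0.196 m.
sinθ₁ = 0/√(0²+0.035²) = 0.0000; sinθ₂ = 0.196/√(0.196²+0.035²) = 0.9844.
B = (4π×10⁻⁷ × 16.1) / (4π × 0.035) × (0.0000 + 0.9844) = 4.53×10⁻⁵ T.

B ≈ 45.3 μT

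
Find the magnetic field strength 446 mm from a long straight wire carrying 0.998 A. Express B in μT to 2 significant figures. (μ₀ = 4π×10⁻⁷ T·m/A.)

B ≈ 0.45 μT

For an infinitely long straight wire, B = μ₀I/(2πd).
B = (4π×10⁻⁷ × 0.998) / (2π × 0.446) = 4.48×10⁻⁷ T.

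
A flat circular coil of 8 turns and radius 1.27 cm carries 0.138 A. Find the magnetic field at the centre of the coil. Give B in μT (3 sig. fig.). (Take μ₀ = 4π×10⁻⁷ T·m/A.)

For an N-turn flat coil, B = Nμ₀I/(2R) with R = 0.0127 m.
B = 8 × 6.83×10⁻⁶ T = 5.46×10⁻⁵ T.

B ≈ 54.6 μT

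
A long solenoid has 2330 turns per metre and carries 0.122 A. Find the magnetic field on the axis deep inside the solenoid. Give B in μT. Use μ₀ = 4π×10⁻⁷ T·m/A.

Inside a long solenoid, B = μ₀nI with n = 2330 turns/m.
B = 4π×10⁻⁷ × 2330 × 0.122 = 3.57×10⁻⁴ T.

B ≈ 357 μT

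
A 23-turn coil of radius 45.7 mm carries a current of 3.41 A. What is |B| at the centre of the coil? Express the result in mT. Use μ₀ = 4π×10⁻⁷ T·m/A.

B ≈ 1.08 mT

For an N-turn flat coil, B = Nμ₀I/(2R) with R = 0.0457 m.
B = 23 × 4.69×10⁻⁵ T = 1.08×10⁻³ T.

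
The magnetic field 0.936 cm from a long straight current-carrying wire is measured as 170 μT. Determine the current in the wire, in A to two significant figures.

For a long straight wire B = μ₀I/(2πd), so I = 2πdB/μ₀.
I = 2π × 0.00936 × 1.70×10⁻⁴ / (4π×10⁻⁷) = 7.96 A.

I ≈ 8.0 A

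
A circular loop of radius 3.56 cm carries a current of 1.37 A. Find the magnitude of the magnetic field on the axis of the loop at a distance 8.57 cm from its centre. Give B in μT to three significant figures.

B ≈ 1.37 μT

On the axis of a circular loop, B = μ₀IR² / [2(R²+z²)^(3/2)].
R² + z² = (0.0356)² + (0.0857)² = 0.008612 m², and (R²+z²)^(3/2) = 7.99×10⁻⁴ m³.
B = (4π×10⁻⁷ × 1.37 × 0.001267) / (2 × 7.99×10⁻⁴) = 1.37×10⁻⁶ T.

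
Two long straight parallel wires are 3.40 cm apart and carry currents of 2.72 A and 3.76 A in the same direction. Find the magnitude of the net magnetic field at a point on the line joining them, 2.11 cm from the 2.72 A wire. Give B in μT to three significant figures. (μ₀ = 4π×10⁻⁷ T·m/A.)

B ≈ 32.5 μT

Each long wire gives B = μ₀I/(2πd). Distances are d₁ = 0.0211 m and d₂ = 0.0129 m.
B₁ = 2.58×10⁻⁵ T, B₂ = 5.83×10⁻⁵ T.
Between parallel currents the two contributions point in opposite directions, so they subtract. B = |B₁ − B₂| = |2.58×10⁻⁵ − 5.83×10⁻⁵| = 3.25×10⁻⁵ T.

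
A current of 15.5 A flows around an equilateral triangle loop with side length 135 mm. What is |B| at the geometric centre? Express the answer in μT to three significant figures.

B ≈ 207 μT

Each side is a finite straight segment at perpendicular distance d = a/(2 tan(π/3)) = 0.03897 m from the centre, with end-angles ±π/3.
One side contributes B₁ = (μ₀I/4πd)·2 sin(π/3) = 6.89×10⁻⁵ T.
All 3 sides add in the same direction: B = 3 × 6.89×10⁻⁵ = 2.07×10⁻⁴ T.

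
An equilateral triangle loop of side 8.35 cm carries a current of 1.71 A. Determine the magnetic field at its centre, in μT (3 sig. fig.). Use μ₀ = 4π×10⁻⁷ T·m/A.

Each side is a finite straight segment at perpendicular distance d = a/(2 tan(π/3)) = 0.0241 m from the centre, with end-angles ±π/3.
One side contributes B₁ = (μ₀I/4πd)·2 sin(π/3) = 1.23×10⁻⁵ T.
All 3 sides add in the same direction: B = 3 × 1.23×10⁻⁵ = 3.69×10⁻⁵ T.

B ≈ 36.9 μT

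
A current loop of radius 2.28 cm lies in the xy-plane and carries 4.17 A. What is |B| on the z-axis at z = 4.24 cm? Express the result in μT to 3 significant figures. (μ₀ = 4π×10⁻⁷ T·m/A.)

B ≈ 12.2 μT

On the axis of a circular loop, B = μ₀IR² / [2(R²+z²)^(3/2)].
R² + z² = (0.0228)² + (0.0424)² = 0.002318 m², and (R²+z²)^(3/2) = 1.12×10⁻⁴ m³.
B = (4π×10⁻⁷ × 4.17 × 0.0005198) / (2 × 1.12×10⁻⁴) = 1.22×10⁻⁵ T.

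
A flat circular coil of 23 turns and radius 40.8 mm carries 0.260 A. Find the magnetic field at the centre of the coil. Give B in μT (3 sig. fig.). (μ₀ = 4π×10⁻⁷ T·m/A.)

For an N-turn flat coil, B = Nμ₀I/(2R) with R = 0.0408 m.
B = 23 × 4.00×10⁻⁶ T = 9.21×10⁻⁵ T.

B ≈ 92.1 μT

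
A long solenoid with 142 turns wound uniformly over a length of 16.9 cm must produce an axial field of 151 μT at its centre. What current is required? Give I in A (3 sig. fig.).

Inside a long solenoid B = μ₀nI with n = 840.2 m⁻¹, so I = B/(μ₀n).
I = 1.51×10⁻⁴ / (4π×10⁻⁷ × 840.2) = 0.143 A.

I ≈ 0.143 A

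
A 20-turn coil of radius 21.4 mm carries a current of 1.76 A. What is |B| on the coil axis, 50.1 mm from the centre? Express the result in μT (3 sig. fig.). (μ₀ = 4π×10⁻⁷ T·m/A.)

B ≈ 62.6 μT

For an N-turn flat coil, B = Nμ₀IR²/[2(R²+z²)^(3/2)] with R = 0.0214 m, z = 0.0501 m.
B = 20 × 3.13×10⁻⁶ T = 6.26×10⁻⁵ T.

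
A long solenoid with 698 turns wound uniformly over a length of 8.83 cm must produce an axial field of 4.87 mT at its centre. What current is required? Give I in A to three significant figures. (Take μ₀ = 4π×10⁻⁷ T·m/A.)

Inside a long solenoid B = μ₀nI with n = 7905 m⁻¹, so I = B/(μ₀n).
I = 4.87×10⁻³ / (4π×10⁻⁷ × 7905) = 0.490 A.

I ≈ 0.490 A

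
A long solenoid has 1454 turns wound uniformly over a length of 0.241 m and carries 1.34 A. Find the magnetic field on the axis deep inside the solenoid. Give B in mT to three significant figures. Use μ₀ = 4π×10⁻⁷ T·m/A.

Inside a long solenoid, B = μ₀nI with n = 6033 turns/m.
B = 4π×10⁻⁷ × 6033 × 1.34 = 1.02×10⁻² T.

B ≈ 10.2 mT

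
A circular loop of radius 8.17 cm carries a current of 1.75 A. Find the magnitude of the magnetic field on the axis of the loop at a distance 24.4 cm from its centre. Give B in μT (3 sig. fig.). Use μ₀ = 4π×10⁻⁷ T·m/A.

B ≈ 0.431 μT

On the axis of a circular loop, B = μ₀IR² / [2(R²+z²)^(3/2)].
R² + z² = (0.0817)² + (0.244)² = 0.06621 m², and (R²+z²)^(3/2) = 1.70×10⁻² m³.
B = (4π×10⁻⁷ × 1.75 × 0.006675) / (2 × 1.70×10⁻²) = 4.31×10⁻⁷ T.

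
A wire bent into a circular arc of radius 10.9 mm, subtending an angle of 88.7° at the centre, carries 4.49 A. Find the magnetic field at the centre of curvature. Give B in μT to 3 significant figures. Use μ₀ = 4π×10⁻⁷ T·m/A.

The Biot–Savart field of a circular arc at its centre is B = μ₀Iφ/(4πR), with φ = 1.548 rad.
B = (4π×10⁻⁷ × 4.49 × 1.548) / (4π × 0.0109) = 6.38×10⁻⁵ T.

B ≈ 63.8 μT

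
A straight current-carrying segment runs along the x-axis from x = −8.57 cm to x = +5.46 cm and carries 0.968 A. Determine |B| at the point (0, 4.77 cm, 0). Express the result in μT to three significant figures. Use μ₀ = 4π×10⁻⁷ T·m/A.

For a finite straight segment, B = (μ₀I/4πd)(sinθ₁ + sinθ₂), where θ₁, θ₂ are the angles from the perpendicular to each end.
The perpendicular distance is d = 0.0477 m; the end-offsets along the wire are a = 0.0857 m and b = 0.0546 m.
sinθ₁ = 0.0857/√(0.0857²+0.0477²) = 0.8738; sinθ₂ = 0.0546/√(0.0546²+0.0477²) = 0.7531.
B = (4π×10⁻⁷ × 0.968) / (4π × 0.0477) × (0.8738 + 0.7531) = 3.30×10⁻⁶ T.

B ≈ 3.30 μT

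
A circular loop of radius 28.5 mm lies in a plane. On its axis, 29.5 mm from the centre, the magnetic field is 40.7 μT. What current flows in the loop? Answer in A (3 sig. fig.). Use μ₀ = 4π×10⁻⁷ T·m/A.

I ≈ 5.50 A

On the axis of a loop, B = μ₀IR²/[2(R²+z²)^(3/2)], so I = 2B(R²+z²)^(3/2)/(μ₀R²).
R² + z² = 0.0008123 + 0.0008703 = 0.001683 m²; raised to 3/2 gives 6.90×10⁻⁵ m³.
I = 2 × 4.07×10⁻⁵ × 6.90×10⁻⁵ / (1.26×10⁻⁶ × 0.0008123) = 5.50 A.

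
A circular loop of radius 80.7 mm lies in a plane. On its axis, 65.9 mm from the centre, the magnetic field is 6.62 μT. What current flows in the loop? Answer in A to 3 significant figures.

I ≈ 1.83 A

On the axis of a loop, B = μ₀IR²/[2(R²+z²)^(3/2)], so I = 2B(R²+z²)^(3/2)/(μ₀R²).
R² + z² = 0.006512 + 0.004343 = 0.01086 m²; raised to 3/2 gives 1.13×10⁻³ m³.
I = 2 × 6.62×10⁻⁶ × 1.13×10⁻³ / (1.26×10⁻⁶ × 0.006512) = 1.83 A.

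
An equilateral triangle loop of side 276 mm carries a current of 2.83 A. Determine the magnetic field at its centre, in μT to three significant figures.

Each side is a finite straight segment at perpendicular distance d = a/(2 tan(π/3)) = 0.07967 m from the centre, with end-angles ±π/3.
One side contributes B₁ = (μ₀I/4πd)·2 sin(π/3) = 6.15×10⁻⁶ T.
All 3 sides add in the same direction: B = 3 × 6.15×10⁻⁶ = 1.85×10⁻⁵ T.

B ≈ 18.5 μT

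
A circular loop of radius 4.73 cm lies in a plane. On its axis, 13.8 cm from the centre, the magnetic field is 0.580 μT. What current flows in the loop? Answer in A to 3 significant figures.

On the axis of a loop, B = μ₀IR²/[2(R²+z²)^(3/2)], so I = 2B(R²+z²)^(3/2)/(μ₀R²).
R² + z² = 0.002237 + 0.01904 = 0.02128 m²; raised to 3/2 gives 3.10×10⁻³ m³.
I = 2 × 5.80×10⁻⁷ × 3.10×10⁻³ / (1.26×10⁻⁶ × 0.002237) = 1.28 A.

I ≈ 1.28 A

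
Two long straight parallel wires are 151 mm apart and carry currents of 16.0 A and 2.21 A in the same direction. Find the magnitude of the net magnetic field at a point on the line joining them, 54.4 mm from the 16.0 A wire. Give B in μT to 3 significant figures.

B ≈ 54.2 μT

Each long wire gives B = μ₀I/(2πd). Distances are d₁ = 0.0544 m and d₂ = 0.0966 m.
B₁ = 5.88×10⁻⁵ T, B₂ = 4.58×10⁻⁶ T.
Between parallel currents the two contributions point in opposite directions, so they subtract. B = |B₁ − B₂| = |5.88×10⁻⁵ − 4.58×10⁻⁶| = 5.42×10⁻⁵ T.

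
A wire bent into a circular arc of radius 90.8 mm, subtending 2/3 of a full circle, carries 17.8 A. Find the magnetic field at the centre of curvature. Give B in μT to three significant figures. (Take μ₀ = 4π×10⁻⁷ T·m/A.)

B ≈ 82.1 μT

The Biot–Savart field of a circular arc at its centre is B = μ₀Iφ/(4πR), with φ = 4.189 rad.
B = (4π×10⁻⁷ × 17.8 × 4.189) / (4π × 0.0908) = 8.21×10⁻⁵ T.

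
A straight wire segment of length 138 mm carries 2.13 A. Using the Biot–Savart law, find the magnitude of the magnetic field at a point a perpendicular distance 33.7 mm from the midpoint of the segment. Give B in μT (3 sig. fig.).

For a finite straight segment, B = (μ₀I/4πd)(sinθ₁ + sinθ₂), where θ₁, θ₂ are the angles from the perpendicular to each end.
The perpendicular from the point meets the wire at its midpoint, so each end is L/2 = 0.069 m away along the wire.
sinθ₁ = 0.069/√(0.069²+0.0337²) = 0.8986; sinθ₂ = 0.069/√(0.069²+0.0337²) = 0.8986.
B = (4π×10⁻⁷ × 2.13) / (4π × 0.0337) × (0.8986 + 0.8986) = 1.14×10⁻⁵ T.

B ≈ 11.4 μT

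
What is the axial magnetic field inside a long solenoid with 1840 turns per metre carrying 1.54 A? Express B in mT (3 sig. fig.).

B ≈ 3.56 mT

Inside a long solenoid, B = μ₀nI with n = 1840 turns/m.
B = 4π×10⁻⁷ × 1840 × 1.54 = 3.56×10⁻³ T.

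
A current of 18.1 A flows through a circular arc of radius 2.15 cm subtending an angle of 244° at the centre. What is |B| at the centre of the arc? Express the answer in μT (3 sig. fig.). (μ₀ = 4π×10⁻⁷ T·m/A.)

The Biot–Savart field of a circular arc at its centre is B = μ₀Iφ/(4πR), with φ = 4.259 rad.
B = (4π×10⁻⁷ × 18.1 × 4.259) / (4π × 0.0215) = 3.59×10⁻⁴ T.

B ≈ 359 μT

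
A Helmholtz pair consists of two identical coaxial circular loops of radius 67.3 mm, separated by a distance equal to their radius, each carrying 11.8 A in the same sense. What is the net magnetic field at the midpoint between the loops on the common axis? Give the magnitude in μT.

B ≈ 158 μT

Each loop contributes B = μ₀IR²/[2(R²+z²)^(3/2)] on the axis, with z measured from that loop.
Loop 1 (z = 0.03365 m): B₁ = 7.88×10⁻⁵ T. Loop 2 (z = 0.03365 m): B₂ = 7.88×10⁻⁵ T.
The fields add: B = B₁ + B₂ = 1.58×10⁻⁴ T.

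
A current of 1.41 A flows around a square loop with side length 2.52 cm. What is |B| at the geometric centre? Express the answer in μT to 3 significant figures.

B ≈ 63.3 μT

Each side is a finite straight segment at perpendicular distance d = a/(2 tan(π/4)) = 0.0126 m from the centre, with end-angles ±π/4.
One side contributes B₁ = (μ₀I/4πd)·2 sin(π/4) = 1.58×10⁻⁵ T.
All 4 sides add in the same direction: B = 4 × 1.58×10⁻⁵ = 6.33×10⁻⁵ T.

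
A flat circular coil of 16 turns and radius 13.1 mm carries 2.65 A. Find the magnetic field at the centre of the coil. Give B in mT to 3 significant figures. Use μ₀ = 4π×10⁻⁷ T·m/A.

B ≈ 2.03 mT

For an N-turn flat coil, B = Nμ₀I/(2R) with R = 0.0131 m.
B = 16 × 1.27×10⁻⁴ T = 2.03×10⁻³ T.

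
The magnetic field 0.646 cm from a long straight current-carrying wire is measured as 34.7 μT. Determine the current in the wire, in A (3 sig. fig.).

I ≈ 1.12 A

For a long straight wire B = μ₀I/(2πd), so I = 2πdB/μ₀.
I = 2π × 0.00646 × 3.47×10⁻⁵ / (4π×10⁻⁷) = 1.12 A.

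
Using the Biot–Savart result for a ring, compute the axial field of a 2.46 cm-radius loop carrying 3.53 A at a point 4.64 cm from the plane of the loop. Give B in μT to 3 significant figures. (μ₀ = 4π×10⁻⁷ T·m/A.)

B ≈ 9.27 μT

On the axis of a circular loop, B = μ₀IR² / [2(R²+z²)^(3/2)].
R² + z² = (0.0246)² + (0.0464)² = 0.002758 m², and (R²+z²)^(3/2) = 1.45×10⁻⁴ m³.
B = (4π×10⁻⁷ × 3.53 × 0.0006052) / (2 × 1.45×10⁻⁴) = 9.27×10⁻⁶ T.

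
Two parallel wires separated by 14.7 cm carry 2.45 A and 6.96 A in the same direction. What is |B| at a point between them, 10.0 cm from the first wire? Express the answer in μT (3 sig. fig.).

Each long wire gives B = μ₀I/(2πd). Distances are d₁ = 0.1 m and d₂ = 0.047 m.
B₁ = 4.90×10⁻⁶ T, B₂ = 2.96×10⁻⁵ T.
Between parallel currents the two contributions point in opposite directions, so they subtract. B = |B₁ − B₂| = |4.90×10⁻⁶ − 2.96×10⁻⁵| = 2.47×10⁻⁵ T.

B ≈ 24.7 μT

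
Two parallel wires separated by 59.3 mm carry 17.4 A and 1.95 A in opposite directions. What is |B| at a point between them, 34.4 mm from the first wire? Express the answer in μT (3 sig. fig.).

B ≈ 117 μT

Each long wire gives B = μ₀I/(2πd). Distances are d₁ = 0.0344 m and d₂ = 0.0249 m.
B₁ = 1.01×10⁻⁴ T, B₂ = 1.57×10⁻⁵ T.
Between antiparallel currents both contributions point the same way, so they add. B = B₁ + B₂ = 1.01×10⁻⁴ + 1.57×10⁻⁵ = 1.17×10⁻⁴ T.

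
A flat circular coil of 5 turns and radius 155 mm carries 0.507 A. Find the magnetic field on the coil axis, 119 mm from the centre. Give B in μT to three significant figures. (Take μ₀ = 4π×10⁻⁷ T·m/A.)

B ≈ 5.13 μT

For an N-turn flat coil, B = Nμ₀IR²/[2(R²+z²)^(3/2)] with R = 0.155 m, z = 0.119 m.
B = 5 × 1.03×10⁻⁶ T = 5.13×10⁻⁶ T.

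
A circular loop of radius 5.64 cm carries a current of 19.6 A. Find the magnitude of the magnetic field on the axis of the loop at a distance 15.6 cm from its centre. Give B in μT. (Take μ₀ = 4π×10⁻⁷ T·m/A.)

On the axis of a circular loop, B = μ₀IR² / [2(R²+z²)^(3/2)].
R² + z² = (0.0564)² + (0.156)² = 0.02752 m², and (R²+z²)^(3/2) = 4.56×10⁻³ m³.
B = (4π×10⁻⁷ × 19.6 × 0.003181) / (2 × 4.56×10⁻³) = 8.58×10⁻⁶ T.

B ≈ 8.58 μT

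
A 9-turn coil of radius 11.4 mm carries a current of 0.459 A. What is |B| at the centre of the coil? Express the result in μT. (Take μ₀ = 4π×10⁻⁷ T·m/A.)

For an N-turn flat coil, B = Nμ₀I/(2R) with R = 0.0114 m.
B = 9 × 2.53×10⁻⁵ T = 2.28×10⁻⁴ T.

B ≈ 228 μT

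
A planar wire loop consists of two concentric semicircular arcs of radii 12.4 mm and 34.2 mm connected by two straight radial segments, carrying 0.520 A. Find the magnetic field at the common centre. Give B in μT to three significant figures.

B ≈ 8.40 μT

The radial connectors point toward the centre, so dl × r̂ = 0 and they contribute nothing.
Each semicircle gives μ₀I/(4R): inner arc 1.32×10⁻⁵ T, outer arc 4.78×10⁻⁶ T.
The two arcs carry current in opposite angular senses, so their fields oppose: B = |1.32×10⁻⁵ − 4.78×10⁻⁶| = 8.40×10⁻⁶ T.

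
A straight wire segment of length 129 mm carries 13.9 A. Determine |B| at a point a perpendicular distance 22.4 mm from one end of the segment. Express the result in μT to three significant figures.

B ≈ 61.1 μT

For a finite straight segment, B = (μ₀I/4πd)(sinθ₁ + sinθ₂), where θ₁, θ₂ are the angles from the perpendicular to each end.
The perpendicular foot is at one end, so the two end-offsets along the wire are 0 and L = 0.129 m.
sinθ₁ = 0/√(0²+0.0224²) = 0.0000; sinθ₂ = 0.129/√(0.129²+0.0224²) = 0.9853.
B = (4π×10⁻⁷ × 13.9) / (4π × 0.0224) × (0.0000 + 0.9853) = 6.11×10⁻⁵ T.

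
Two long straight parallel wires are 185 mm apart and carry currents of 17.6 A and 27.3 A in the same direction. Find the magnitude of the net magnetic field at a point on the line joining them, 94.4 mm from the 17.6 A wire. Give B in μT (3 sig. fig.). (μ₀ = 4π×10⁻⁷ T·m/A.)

B ≈ 23.0 μT

Each long wire gives B = μ₀I/(2πd). Distances are d₁ = 0.0944 m and d₂ = 0.0906 m.
B₁ = 3.73×10⁻⁵ T, B₂ = 6.03×10⁻⁵ T.
Between parallel currents the two contributions point in opposite directions, so they subtract. B = |B₁ − B₂| = |3.73×10⁻⁵ − 6.03×10⁻⁵| = 2.30×10⁻⁵ T.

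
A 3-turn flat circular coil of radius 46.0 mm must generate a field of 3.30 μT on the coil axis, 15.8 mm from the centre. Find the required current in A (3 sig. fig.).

I ≈ 0.0952 A

For an N-turn coil, B = Nμ₀IR²/[2(R²+z²)^(3/2)] with R = 0.046 m, z = 0.0158 m, so I = 2B(R²+z²)^(3/2)/(Nμ₀R²) = 2 × 3.30×10⁻⁶ × 1.15×10⁻⁴ / (3 × 4π×10⁻⁷ × 0.002116) = 9.52×10⁻² A.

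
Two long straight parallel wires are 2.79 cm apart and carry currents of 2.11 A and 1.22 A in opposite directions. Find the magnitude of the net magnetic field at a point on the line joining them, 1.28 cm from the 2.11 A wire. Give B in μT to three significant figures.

Each long wire gives B = μ₀I/(2πd). Distances are d₁ = 0.0128 m and d₂ = 0.0151 m.
B₁ = 3.30×10⁻⁵ T, B₂ = 1.62×10⁻⁵ T.
Between antiparallel currents both contributions point the same way, so they add. B = B₁ + B₂ = 3.30×10⁻⁵ + 1.62×10⁻⁵ = 4.91×10⁻⁵ T.

B ≈ 49.1 μT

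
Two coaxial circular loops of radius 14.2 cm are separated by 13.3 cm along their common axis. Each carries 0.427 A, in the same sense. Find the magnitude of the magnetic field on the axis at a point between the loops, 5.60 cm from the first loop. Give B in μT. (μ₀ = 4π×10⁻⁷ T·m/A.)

B ≈ 2.80 μT

Each loop contributes B = μ₀IR²/[2(R²+z²)^(3/2)] on the axis, with z measured from that loop.
Loop 1 (z = 0.056 m): B₁ = 1.52×10⁻⁶ T. Loop 2 (z = 0.077 m): B₂ = 1.28×10⁻⁶ T.
The fields add: B = B₁ + B₂ = 2.80×10⁻⁶ T.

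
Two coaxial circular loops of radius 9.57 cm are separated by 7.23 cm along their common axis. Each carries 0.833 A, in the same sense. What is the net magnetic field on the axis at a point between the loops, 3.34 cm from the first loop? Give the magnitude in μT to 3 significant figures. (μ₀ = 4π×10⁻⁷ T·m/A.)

Each loop contributes B = μ₀IR²/[2(R²+z²)^(3/2)] on the axis, with z measured from that loop.
Loop 1 (z = 0.0334 m): B₁ = 4.60×10⁻⁶ T. Loop 2 (z = 0.0389 m): B₂ = 4.35×10⁻⁶ T.
The fields add: B = B₁ + B₂ = 8.95×10⁻⁶ T.

B ≈ 8.95 μT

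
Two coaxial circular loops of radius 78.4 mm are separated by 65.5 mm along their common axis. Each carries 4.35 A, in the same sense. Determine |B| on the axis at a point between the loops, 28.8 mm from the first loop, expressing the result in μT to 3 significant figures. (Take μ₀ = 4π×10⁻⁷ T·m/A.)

B ≈ 54.7 μT

Each loop contributes B = μ₀IR²/[2(R²+z²)^(3/2)] on the axis, with z measured from that loop.
Loop 1 (z = 0.0288 m): B₁ = 2.88×10⁻⁵ T. Loop 2 (z = 0.0367 m): B₂ = 2.59×10⁻⁵ T.
The fields add: B = B₁ + B₂ = 5.47×10⁻⁵ T.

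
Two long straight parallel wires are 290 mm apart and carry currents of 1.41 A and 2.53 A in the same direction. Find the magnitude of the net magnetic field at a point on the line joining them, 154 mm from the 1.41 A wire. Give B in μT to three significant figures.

B ≈ 1.89 μT

Each long wire gives B = μ₀I/(2πd). Distances are d₁ = 0.154 m and d₂ = 0.136 m.
B₁ = 1.83×10⁻⁶ T, B₂ = 3.72×10⁻⁶ T.
Between parallel currents the two contributions point in opposite directions, so they subtract. B = |B₁ − B₂| = |1.83×10⁻⁶ − 3.72×10⁻⁶| = 1.89×10⁻⁶ T.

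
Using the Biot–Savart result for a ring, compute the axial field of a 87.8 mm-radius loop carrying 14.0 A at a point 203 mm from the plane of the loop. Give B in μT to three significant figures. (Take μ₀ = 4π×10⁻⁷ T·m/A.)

On the axis of a circular loop, B = μ₀IR² / [2(R²+z²)^(3/2)].
R² + z² = (0.0878)² + (0.203)² = 0.04892 m², and (R²+z²)^(3/2) = 1.08×10⁻² m³.
B = (4π×10⁻⁷ × 14.0 × 0.007709) / (2 × 1.08×10⁻²) = 6.27×10⁻⁶ T.

B ≈ 6.27 μT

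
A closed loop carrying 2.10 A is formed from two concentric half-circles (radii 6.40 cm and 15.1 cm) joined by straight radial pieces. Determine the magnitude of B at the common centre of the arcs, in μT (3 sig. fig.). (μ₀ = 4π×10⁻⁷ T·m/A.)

The radial connectors point toward the centre, so dl × r̂ = 0 and they contribute nothing.
Each semicircle gives μ₀I/(4R): inner arc 1.03×10⁻⁵ T, outer arc 4.37×10⁻⁶ T.
The two arcs carry current in opposite angular senses, so their fields oppose: B = |1.03×10⁻⁵ − 4.37×10⁻⁶| = 5.94×10⁻⁶ T.

B ≈ 5.94 μT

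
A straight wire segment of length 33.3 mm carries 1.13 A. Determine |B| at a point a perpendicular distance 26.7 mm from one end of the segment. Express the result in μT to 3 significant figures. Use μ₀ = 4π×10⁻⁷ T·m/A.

For a finite straight segment, B = (μ₀I/4πd)(sinθ₁ + sinθ₂), where θ₁, θ₂ are the angles from the perpendicular to each end.
The perpendicular foot is at one end, so the two end-offsets along the wire are 0 and L = 0.0333 m.
sinθ₁ = 0/√(0²+0.0267²) = 0.0000; sinθ₂ = 0.0333/√(0.0333²+0.0267²) = 0.7802.
B = (4π×10⁻⁷ × 1.13) / (4π × 0.0267) × (0.0000 + 0.7802) = 3.30×10⁻⁶ T.

B ≈ 3.30 μT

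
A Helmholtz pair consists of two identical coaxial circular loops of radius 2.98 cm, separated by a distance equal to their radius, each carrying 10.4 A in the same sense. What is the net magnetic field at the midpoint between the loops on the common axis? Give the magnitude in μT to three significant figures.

B ≈ 314 μT

Each loop contributes B = μ₀IR²/[2(R²+z²)^(3/2)] on the axis, with z measured from that loop.
Loop 1 (z = 0.0149 m): B₁ = 1.57×10⁻⁴ T. Loop 2 (z = 0.0149 m): B₂ = 1.57×10⁻⁴ T.
The fields add: B = B₁ + B₂ = 3.14×10⁻⁴ T.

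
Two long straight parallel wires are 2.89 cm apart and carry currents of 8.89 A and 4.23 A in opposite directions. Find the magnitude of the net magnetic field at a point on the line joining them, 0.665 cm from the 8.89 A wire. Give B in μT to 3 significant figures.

B ≈ 305 μT

Each long wire gives B = μ₀I/(2πd). Distances are d₁ = 0.00665 m and d₂ = 0.02225 m.
B₁ = 2.67×10⁻⁴ T, B₂ = 3.80×10⁻⁵ T.
Between antiparallel currents both contributions point the same way, so they add. B = B₁ + B₂ = 2.67×10⁻⁴ + 3.80×10⁻⁵ = 3.05×10⁻⁴ T.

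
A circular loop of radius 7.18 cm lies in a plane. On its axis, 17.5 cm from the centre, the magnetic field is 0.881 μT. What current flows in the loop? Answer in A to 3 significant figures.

On the axis of a loop, B = μ₀IR²/[2(R²+z²)^(3/2)], so I = 2B(R²+z²)^(3/2)/(μ₀R²).
R² + z² = 0.005155 + 0.03063 = 0.03578 m²; raised to 3/2 gives 6.77×10⁻³ m³.
I = 2 × 8.81×10⁻⁷ × 6.77×10⁻³ / (1.26×10⁻⁶ × 0.005155) = 1.84 A.

I ≈ 1.84 A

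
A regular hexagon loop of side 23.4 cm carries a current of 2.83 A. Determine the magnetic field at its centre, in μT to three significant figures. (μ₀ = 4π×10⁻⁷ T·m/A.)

Each side is a finite straight segment at perpendicular distance d = a/(2 tan(π/6)) = 0.2026 m from the centre, with end-angles ±π/6.
One side contributes B₁ = (μ₀I/4πd)·2 sin(π/6) = 1.40×10⁻⁶ T.
All 6 sides add in the same direction: B = 6 × 1.40×10⁻⁶ = 8.38×10⁻⁶ T.

B ≈ 8.38 μT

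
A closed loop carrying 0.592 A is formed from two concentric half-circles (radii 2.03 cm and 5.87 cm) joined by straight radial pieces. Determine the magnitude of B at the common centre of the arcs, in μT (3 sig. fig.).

B ≈ 5.99 μT

The radial connectors point toward the centre, so dl × r̂ = 0 and they contribute nothing.
Each semicircle gives μ₀I/(4R): inner arc 9.16×10⁻⁶ T, outer arc 3.17×10⁻⁶ T.
The two arcs carry current in opposite angular senses, so their fields oppose: B = |9.16×10⁻⁶ − 3.17×10⁻⁶| = 5.99×10⁻⁶ T.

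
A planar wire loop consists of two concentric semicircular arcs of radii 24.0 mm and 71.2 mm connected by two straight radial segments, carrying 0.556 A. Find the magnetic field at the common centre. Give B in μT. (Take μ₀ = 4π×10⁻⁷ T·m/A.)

B ≈ 4.82 μT

The radial connectors point toward the centre, so dl × r̂ = 0 and they contribute nothing.
Each semicircle gives μ₀I/(4R): inner arc 7.28×10⁻⁶ T, outer arc 2.45×10⁻⁶ T.
The two arcs carry current in opposite angular senses, so their fields oppose: B = |7.28×10⁻⁶ − 2.45×10⁻⁶| = 4.82×10⁻⁶ T.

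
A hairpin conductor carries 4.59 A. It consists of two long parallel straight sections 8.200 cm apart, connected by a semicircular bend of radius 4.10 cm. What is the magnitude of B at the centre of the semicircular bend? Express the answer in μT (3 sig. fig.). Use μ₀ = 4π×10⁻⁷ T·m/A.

B ≈ 57.6 μT

The semicircular arc contributes B_arc = μ₀I·π/(4πR) = μ₀I/(4R) = 3.52×10⁻⁵ T.
Each semi-infinite lead is at perpendicular distance R = 0.041 m from the centre, with the perpendicular foot at its near end, so it contributes μ₀I/(4πR); both point the same way, together 2.24×10⁻⁵ T.
Arc and leads all point the same direction: B = 3.52×10⁻⁵ + 2.24×10⁻⁵ = 5.76×10⁻⁵ T.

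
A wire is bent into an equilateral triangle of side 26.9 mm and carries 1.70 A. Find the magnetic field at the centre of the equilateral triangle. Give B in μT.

B ≈ 114 μT

Each side is a finite straight segment at perpendicular distance d = a/(2 tan(π/3)) = 0.007765 m from the centre, with end-angles ±π/3.
One side contributes B₁ = (μ₀I/4πd)·2 sin(π/3) = 3.79×10⁻⁵ T.
All 3 sides add in the same direction: B = 3 × 3.79×10⁻⁵ = 1.14×10⁻⁴ T.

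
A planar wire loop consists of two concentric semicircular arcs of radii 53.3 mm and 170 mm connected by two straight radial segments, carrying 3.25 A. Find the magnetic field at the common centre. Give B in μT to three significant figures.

B ≈ 13.2 μT

The radial connectors point toward the centre, so dl × r̂ = 0 and they contribute nothing.
Each semicircle gives μ₀I/(4R): inner arc 1.92×10⁻⁵ T, outer arc 6.01×10⁻⁶ T.
The two arcs carry current in opposite angular senses, so their fields oppose: B = |1.92×10⁻⁵ − 6.01×10⁻⁶| = 1.32×10⁻⁵ T.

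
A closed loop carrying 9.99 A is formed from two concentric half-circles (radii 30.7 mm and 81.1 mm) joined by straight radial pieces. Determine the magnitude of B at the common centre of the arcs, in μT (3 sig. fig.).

The radial connectors point toward the centre, so dl × r̂ = 0 and they contribute nothing.
Each semicircle gives μ₀I/(4R): inner arc 1.02×10⁻⁴ T, outer arc 3.87×10⁻⁵ T.
The two arcs carry current in opposite angular senses, so their fields oppose: B = |1.02×10⁻⁴ − 3.87×10⁻⁵| = 6.35×10⁻⁵ T.

B ≈ 63.5 μT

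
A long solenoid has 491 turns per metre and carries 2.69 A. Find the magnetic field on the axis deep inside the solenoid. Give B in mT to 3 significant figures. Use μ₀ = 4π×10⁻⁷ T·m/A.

B ≈ 1.66 mT

Inside a long solenoid, B = μ₀nI with n = 491 turns/m.
B = 4π×10⁻⁷ × 491 × 2.69 = 1.66×10⁻³ T.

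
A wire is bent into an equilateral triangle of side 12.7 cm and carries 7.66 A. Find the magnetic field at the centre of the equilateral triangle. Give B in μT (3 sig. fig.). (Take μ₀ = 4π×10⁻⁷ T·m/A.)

B ≈ 109 μT

Each side is a finite straight segment at perpendicular distance d = a/(2 tan(π/3)) = 0.03666 m from the centre, with end-angles ±π/3.
One side contributes B₁ = (μ₀I/4πd)·2 sin(π/3) = 3.62×10⁻⁵ T.
All 3 sides add in the same direction: B = 3 × 3.62×10⁻⁵ = 1.09×10⁻⁴ T.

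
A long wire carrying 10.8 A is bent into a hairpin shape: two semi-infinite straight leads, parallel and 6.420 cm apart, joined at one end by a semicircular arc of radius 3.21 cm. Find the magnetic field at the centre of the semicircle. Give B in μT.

B ≈ 173 μT

The semicircular arc contributes B_arc = μ₀I·π/(4πR) = μ₀I/(4R) = 1.06×10⁻⁴ T.
Each semi-infinite lead is at perpendicular distance R = 0.0321 m from the centre, with the perpendicular foot at its near end, so it contributes μ₀I/(4πR); both point the same way, together 6.73×10⁻⁵ T.
Arc and leads all point the same direction: B = 1.06×10⁻⁴ + 6.73×10⁻⁵ = 1.73×10⁻⁴ T.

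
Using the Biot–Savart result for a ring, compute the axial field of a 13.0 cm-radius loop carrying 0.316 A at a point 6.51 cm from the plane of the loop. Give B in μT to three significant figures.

On the axis of a circular loop, B = μ₀IR² / [2(R²+z²)^(3/2)].
R² + z² = (0.13)² + (0.0651)² = 0.02114 m², and (R²+z²)^(3/2) = 3.07×10⁻³ m³.
B = (4π×10⁻⁷ × 0.316 × 0.0169) / (2 × 3.07×10⁻³) = 1.09×10⁻⁶ T.

B ≈ 1.09 μT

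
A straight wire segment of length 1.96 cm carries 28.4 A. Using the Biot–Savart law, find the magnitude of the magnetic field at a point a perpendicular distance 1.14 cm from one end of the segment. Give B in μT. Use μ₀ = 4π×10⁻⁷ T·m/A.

For a finite straight segment, B = (μ₀I/4πd)(sinθ₁ + sinθ₂), where θ₁, θ₂ are the angles from the perpendicular to each end.
The perpendicular foot is at one end, so the two end-offsets along the wire are 0 and L = 0.0196 m.
sinθ₁ = 0/√(0²+0.0114²) = 0.0000; sinθ₂ = 0.0196/√(0.0196²+0.0114²) = 0.8644.
B = (4π×10⁻⁷ × 28.4) / (4π × 0.0114) × (0.0000 + 0.8644) = 2.15×10⁻⁴ T.

B ≈ 215 μT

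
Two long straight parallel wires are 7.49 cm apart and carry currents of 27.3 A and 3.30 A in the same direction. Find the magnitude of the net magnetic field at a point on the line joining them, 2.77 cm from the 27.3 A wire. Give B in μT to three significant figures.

Each long wire gives B = μ₀I/(2πd). Distances are d₁ = 0.0277 m and d₂ = 0.0472 m.
B₁ = 1.97×10⁻⁴ T, B₂ = 1.40×10⁻⁵ T.
Between parallel currents the two contributions point in opposite directions, so they subtract. B = |B₁ − B₂| = |1.97×10⁻⁴ − 1.40×10⁻⁵| = 1.83×10⁻⁴ T.

B ≈ 183 μT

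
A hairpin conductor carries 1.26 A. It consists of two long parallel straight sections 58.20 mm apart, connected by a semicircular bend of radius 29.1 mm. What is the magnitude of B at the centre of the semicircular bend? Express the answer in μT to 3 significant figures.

The semicircular arc contributes B_arc = μ₀I·π/(4πR) = μ₀I/(4R) = 1.36×10⁻⁵ T.
Each semi-infinite lead is at perpendicular distance R = 0.0291 m from the centre, with the perpendicular foot at its near end, so it contributes μ₀I/(4πR); both point the same way, together 8.66×10⁻⁶ T.
Arc and leads all point the same direction: B = 1.36×10⁻⁵ + 8.66×10⁻⁶ = 2.23×10⁻⁵ T.

B ≈ 22.3 μT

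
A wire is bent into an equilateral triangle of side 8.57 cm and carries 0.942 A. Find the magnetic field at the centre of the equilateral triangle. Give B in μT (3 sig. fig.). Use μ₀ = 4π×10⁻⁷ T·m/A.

Each side is a finite straight segment at perpendicular distance d = a/(2 tan(π/3)) = 0.02474 m from the centre, with end-angles ±π/3.
One side contributes B₁ = (μ₀I/4πd)·2 sin(π/3) = 6.60×10⁻⁶ T.
All 3 sides add in the same direction: B = 3 × 6.60×10⁻⁶ = 1.98×10⁻⁵ T.

B ≈ 19.8 μT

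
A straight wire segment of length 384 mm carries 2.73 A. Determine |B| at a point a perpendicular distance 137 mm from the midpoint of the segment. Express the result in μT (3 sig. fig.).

For a finite straight segment, B = (μ₀I/4πd)(sinθ₁ + sinθ₂), where θ₁, θ₂ are the angles from the perpendicular to each end.
The perpendicular from the point meets the wire at its midpoint, so each end is L/2 = 0.192 m away along the wire.
sinθ₁ = 0.192/√(0.192²+0.137²) = 0.8140; sinθ₂ = 0.192/√(0.192²+0.137²) = 0.8140.
B = (4π×10⁻⁷ × 2.73) / (4π × 0.137) × (0.8140 + 0.8140) = 3.24×10⁻⁶ T.

B ≈ 3.24 μT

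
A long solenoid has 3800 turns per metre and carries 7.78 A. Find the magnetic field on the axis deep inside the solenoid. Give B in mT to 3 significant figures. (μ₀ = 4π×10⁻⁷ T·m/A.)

B ≈ 37.2 mT

Inside a long solenoid, B = μ₀nI with n = 3800 turns/m.
B = 4π×10⁻⁷ × 3800 × 7.78 = 3.72×10⁻² T.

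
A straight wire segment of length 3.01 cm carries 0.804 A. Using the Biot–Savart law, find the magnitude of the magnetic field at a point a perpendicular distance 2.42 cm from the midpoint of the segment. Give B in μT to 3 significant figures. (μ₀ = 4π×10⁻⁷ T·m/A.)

B ≈ 3.51 μT

For a finite straight segment, B = (μ₀I/4πd)(sinθ₁ + sinθ₂), where θ₁, θ₂ are the angles from the perpendicular to each end.
The perpendicular from the point meets the wire at its midpoint, so each end is L/2 = 0.01505 m away along the wire.
sinθ₁ = 0.01505/√(0.01505²+0.0242²) = 0.5281; sinθ₂ = 0.01505/√(0.01505²+0.0242²) = 0.5281.
B = (4π×10⁻⁷ × 0.804) / (4π × 0.0242) × (0.5281 + 0.5281) = 3.51×10⁻⁶ T.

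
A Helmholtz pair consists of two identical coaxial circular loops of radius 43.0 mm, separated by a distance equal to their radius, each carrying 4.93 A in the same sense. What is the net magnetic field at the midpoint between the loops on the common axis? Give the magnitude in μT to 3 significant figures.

Each loop contributes B = μ₀IR²/[2(R²+z²)^(3/2)] on the axis, with z measured from that loop.
Loop 1 (z = 0.0215 m): B₁ = 5.15×10⁻⁵ T. Loop 2 (z = 0.0215 m): B₂ = 5.15×10⁻⁵ T.
The fields add: B = B₁ + B₂ = 1.03×10⁻⁴ T.

B ≈ 103 μT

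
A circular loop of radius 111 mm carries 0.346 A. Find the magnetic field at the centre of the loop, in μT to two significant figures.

At the centre of a circular loop the Biot–Savart law gives B = μ₀I/(2R).
B = (4π×10⁻⁷ × 0.346) / (2 × 0.111) = 1.96×10⁻⁶ T.

B ≈ 2.0 μT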